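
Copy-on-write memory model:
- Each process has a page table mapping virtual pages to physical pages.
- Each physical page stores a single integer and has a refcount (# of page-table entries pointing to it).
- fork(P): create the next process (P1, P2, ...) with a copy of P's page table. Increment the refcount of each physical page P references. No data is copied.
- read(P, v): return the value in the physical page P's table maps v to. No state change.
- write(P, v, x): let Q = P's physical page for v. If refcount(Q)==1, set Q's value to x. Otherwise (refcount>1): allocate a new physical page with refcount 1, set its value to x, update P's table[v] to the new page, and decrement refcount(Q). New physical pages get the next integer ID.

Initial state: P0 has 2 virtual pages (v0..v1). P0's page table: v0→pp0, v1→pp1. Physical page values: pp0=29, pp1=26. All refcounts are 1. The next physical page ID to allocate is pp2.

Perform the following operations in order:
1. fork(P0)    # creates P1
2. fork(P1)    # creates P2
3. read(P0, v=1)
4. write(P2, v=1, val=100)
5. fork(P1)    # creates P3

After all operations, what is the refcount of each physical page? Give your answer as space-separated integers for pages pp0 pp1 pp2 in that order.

Answer: 4 3 1

Derivation:
Op 1: fork(P0) -> P1. 2 ppages; refcounts: pp0:2 pp1:2
Op 2: fork(P1) -> P2. 2 ppages; refcounts: pp0:3 pp1:3
Op 3: read(P0, v1) -> 26. No state change.
Op 4: write(P2, v1, 100). refcount(pp1)=3>1 -> COPY to pp2. 3 ppages; refcounts: pp0:3 pp1:2 pp2:1
Op 5: fork(P1) -> P3. 3 ppages; refcounts: pp0:4 pp1:3 pp2:1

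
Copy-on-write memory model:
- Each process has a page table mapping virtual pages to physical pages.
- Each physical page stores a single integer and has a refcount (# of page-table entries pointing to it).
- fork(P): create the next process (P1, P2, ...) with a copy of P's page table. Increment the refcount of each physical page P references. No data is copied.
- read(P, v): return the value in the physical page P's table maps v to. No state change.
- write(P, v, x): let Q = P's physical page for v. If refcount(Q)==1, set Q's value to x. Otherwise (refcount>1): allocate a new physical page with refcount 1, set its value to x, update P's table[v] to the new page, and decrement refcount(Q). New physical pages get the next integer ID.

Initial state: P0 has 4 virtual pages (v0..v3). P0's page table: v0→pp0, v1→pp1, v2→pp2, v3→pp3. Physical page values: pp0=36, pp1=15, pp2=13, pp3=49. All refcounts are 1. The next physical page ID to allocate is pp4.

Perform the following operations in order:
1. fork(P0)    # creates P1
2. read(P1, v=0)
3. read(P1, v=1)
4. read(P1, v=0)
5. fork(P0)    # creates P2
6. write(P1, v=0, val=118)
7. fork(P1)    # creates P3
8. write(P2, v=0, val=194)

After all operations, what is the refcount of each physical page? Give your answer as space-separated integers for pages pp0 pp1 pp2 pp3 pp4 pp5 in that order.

Op 1: fork(P0) -> P1. 4 ppages; refcounts: pp0:2 pp1:2 pp2:2 pp3:2
Op 2: read(P1, v0) -> 36. No state change.
Op 3: read(P1, v1) -> 15. No state change.
Op 4: read(P1, v0) -> 36. No state change.
Op 5: fork(P0) -> P2. 4 ppages; refcounts: pp0:3 pp1:3 pp2:3 pp3:3
Op 6: write(P1, v0, 118). refcount(pp0)=3>1 -> COPY to pp4. 5 ppages; refcounts: pp0:2 pp1:3 pp2:3 pp3:3 pp4:1
Op 7: fork(P1) -> P3. 5 ppages; refcounts: pp0:2 pp1:4 pp2:4 pp3:4 pp4:2
Op 8: write(P2, v0, 194). refcount(pp0)=2>1 -> COPY to pp5. 6 ppages; refcounts: pp0:1 pp1:4 pp2:4 pp3:4 pp4:2 pp5:1

Answer: 1 4 4 4 2 1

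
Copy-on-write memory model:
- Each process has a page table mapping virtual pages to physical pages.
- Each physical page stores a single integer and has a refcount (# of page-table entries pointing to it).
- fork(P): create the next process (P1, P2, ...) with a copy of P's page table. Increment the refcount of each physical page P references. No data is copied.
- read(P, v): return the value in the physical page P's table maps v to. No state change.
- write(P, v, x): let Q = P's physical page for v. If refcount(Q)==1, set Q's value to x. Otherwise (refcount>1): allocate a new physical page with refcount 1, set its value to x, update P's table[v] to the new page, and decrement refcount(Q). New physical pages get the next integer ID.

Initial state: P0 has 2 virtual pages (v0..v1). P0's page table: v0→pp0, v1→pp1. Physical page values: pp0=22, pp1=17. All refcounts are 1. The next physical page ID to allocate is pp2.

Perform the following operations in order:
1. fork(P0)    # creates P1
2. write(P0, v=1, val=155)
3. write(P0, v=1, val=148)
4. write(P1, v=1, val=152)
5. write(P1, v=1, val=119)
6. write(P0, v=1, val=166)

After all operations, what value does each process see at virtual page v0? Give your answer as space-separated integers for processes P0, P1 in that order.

Answer: 22 22

Derivation:
Op 1: fork(P0) -> P1. 2 ppages; refcounts: pp0:2 pp1:2
Op 2: write(P0, v1, 155). refcount(pp1)=2>1 -> COPY to pp2. 3 ppages; refcounts: pp0:2 pp1:1 pp2:1
Op 3: write(P0, v1, 148). refcount(pp2)=1 -> write in place. 3 ppages; refcounts: pp0:2 pp1:1 pp2:1
Op 4: write(P1, v1, 152). refcount(pp1)=1 -> write in place. 3 ppages; refcounts: pp0:2 pp1:1 pp2:1
Op 5: write(P1, v1, 119). refcount(pp1)=1 -> write in place. 3 ppages; refcounts: pp0:2 pp1:1 pp2:1
Op 6: write(P0, v1, 166). refcount(pp2)=1 -> write in place. 3 ppages; refcounts: pp0:2 pp1:1 pp2:1
P0: v0 -> pp0 = 22
P1: v0 -> pp0 = 22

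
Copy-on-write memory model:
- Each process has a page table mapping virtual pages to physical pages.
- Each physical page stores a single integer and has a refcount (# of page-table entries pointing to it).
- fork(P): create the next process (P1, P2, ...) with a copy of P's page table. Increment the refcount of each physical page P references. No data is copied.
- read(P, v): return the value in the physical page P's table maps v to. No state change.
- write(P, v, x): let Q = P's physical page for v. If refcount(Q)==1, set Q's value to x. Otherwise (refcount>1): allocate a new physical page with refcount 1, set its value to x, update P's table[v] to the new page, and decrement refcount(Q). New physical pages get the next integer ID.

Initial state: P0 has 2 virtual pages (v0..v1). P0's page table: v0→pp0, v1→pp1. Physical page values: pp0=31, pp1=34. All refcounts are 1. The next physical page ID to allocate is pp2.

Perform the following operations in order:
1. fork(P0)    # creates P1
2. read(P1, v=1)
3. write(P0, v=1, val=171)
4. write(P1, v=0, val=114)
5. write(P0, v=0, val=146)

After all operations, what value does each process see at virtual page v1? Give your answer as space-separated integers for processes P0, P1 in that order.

Op 1: fork(P0) -> P1. 2 ppages; refcounts: pp0:2 pp1:2
Op 2: read(P1, v1) -> 34. No state change.
Op 3: write(P0, v1, 171). refcount(pp1)=2>1 -> COPY to pp2. 3 ppages; refcounts: pp0:2 pp1:1 pp2:1
Op 4: write(P1, v0, 114). refcount(pp0)=2>1 -> COPY to pp3. 4 ppages; refcounts: pp0:1 pp1:1 pp2:1 pp3:1
Op 5: write(P0, v0, 146). refcount(pp0)=1 -> write in place. 4 ppages; refcounts: pp0:1 pp1:1 pp2:1 pp3:1
P0: v1 -> pp2 = 171
P1: v1 -> pp1 = 34

Answer: 171 34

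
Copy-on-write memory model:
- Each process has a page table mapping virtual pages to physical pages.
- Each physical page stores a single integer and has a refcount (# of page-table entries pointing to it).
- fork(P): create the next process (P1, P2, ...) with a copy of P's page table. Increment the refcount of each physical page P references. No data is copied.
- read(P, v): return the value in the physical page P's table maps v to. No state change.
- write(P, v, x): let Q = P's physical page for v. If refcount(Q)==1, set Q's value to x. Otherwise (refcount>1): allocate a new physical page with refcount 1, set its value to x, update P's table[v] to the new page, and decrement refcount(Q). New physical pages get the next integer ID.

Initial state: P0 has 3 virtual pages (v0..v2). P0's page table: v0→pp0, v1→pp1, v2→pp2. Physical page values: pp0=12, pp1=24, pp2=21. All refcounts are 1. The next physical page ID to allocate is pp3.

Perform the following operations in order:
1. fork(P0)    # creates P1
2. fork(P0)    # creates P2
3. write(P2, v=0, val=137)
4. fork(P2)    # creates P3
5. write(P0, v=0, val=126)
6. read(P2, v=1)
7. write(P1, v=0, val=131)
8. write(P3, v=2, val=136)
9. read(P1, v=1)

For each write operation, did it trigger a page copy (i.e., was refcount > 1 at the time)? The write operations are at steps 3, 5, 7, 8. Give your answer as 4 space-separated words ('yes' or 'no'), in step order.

Op 1: fork(P0) -> P1. 3 ppages; refcounts: pp0:2 pp1:2 pp2:2
Op 2: fork(P0) -> P2. 3 ppages; refcounts: pp0:3 pp1:3 pp2:3
Op 3: write(P2, v0, 137). refcount(pp0)=3>1 -> COPY to pp3. 4 ppages; refcounts: pp0:2 pp1:3 pp2:3 pp3:1
Op 4: fork(P2) -> P3. 4 ppages; refcounts: pp0:2 pp1:4 pp2:4 pp3:2
Op 5: write(P0, v0, 126). refcount(pp0)=2>1 -> COPY to pp4. 5 ppages; refcounts: pp0:1 pp1:4 pp2:4 pp3:2 pp4:1
Op 6: read(P2, v1) -> 24. No state change.
Op 7: write(P1, v0, 131). refcount(pp0)=1 -> write in place. 5 ppages; refcounts: pp0:1 pp1:4 pp2:4 pp3:2 pp4:1
Op 8: write(P3, v2, 136). refcount(pp2)=4>1 -> COPY to pp5. 6 ppages; refcounts: pp0:1 pp1:4 pp2:3 pp3:2 pp4:1 pp5:1
Op 9: read(P1, v1) -> 24. No state change.

yes yes no yes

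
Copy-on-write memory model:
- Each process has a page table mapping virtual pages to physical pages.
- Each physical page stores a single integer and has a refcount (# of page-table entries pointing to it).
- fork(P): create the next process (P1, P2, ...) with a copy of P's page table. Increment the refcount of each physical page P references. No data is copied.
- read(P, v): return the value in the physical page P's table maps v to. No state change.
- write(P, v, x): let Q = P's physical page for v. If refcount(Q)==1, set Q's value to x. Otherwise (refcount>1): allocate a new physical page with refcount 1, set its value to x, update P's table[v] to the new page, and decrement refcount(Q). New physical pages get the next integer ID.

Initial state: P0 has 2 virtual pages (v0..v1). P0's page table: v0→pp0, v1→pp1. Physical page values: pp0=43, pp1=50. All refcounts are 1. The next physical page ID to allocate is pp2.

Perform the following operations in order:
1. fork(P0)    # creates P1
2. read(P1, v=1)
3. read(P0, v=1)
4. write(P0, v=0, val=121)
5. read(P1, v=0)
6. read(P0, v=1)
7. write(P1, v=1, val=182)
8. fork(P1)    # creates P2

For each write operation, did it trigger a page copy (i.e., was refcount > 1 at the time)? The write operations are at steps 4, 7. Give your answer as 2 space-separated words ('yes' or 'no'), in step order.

Op 1: fork(P0) -> P1. 2 ppages; refcounts: pp0:2 pp1:2
Op 2: read(P1, v1) -> 50. No state change.
Op 3: read(P0, v1) -> 50. No state change.
Op 4: write(P0, v0, 121). refcount(pp0)=2>1 -> COPY to pp2. 3 ppages; refcounts: pp0:1 pp1:2 pp2:1
Op 5: read(P1, v0) -> 43. No state change.
Op 6: read(P0, v1) -> 50. No state change.
Op 7: write(P1, v1, 182). refcount(pp1)=2>1 -> COPY to pp3. 4 ppages; refcounts: pp0:1 pp1:1 pp2:1 pp3:1
Op 8: fork(P1) -> P2. 4 ppages; refcounts: pp0:2 pp1:1 pp2:1 pp3:2

yes yes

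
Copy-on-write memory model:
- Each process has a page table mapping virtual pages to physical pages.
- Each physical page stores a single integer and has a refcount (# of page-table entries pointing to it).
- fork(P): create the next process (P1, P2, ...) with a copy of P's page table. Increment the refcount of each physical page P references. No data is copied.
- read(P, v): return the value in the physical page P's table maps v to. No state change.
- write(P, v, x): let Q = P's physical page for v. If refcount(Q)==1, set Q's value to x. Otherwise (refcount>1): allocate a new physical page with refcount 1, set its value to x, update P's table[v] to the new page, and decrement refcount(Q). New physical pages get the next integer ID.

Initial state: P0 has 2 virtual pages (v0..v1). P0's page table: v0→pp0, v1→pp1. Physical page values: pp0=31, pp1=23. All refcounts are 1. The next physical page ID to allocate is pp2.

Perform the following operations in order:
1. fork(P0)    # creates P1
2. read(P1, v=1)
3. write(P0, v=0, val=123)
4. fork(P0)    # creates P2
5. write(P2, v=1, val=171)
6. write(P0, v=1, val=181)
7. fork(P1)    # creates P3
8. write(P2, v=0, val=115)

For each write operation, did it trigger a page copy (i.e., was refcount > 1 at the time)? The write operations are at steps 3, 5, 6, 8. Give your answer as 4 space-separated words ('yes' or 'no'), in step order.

Op 1: fork(P0) -> P1. 2 ppages; refcounts: pp0:2 pp1:2
Op 2: read(P1, v1) -> 23. No state change.
Op 3: write(P0, v0, 123). refcount(pp0)=2>1 -> COPY to pp2. 3 ppages; refcounts: pp0:1 pp1:2 pp2:1
Op 4: fork(P0) -> P2. 3 ppages; refcounts: pp0:1 pp1:3 pp2:2
Op 5: write(P2, v1, 171). refcount(pp1)=3>1 -> COPY to pp3. 4 ppages; refcounts: pp0:1 pp1:2 pp2:2 pp3:1
Op 6: write(P0, v1, 181). refcount(pp1)=2>1 -> COPY to pp4. 5 ppages; refcounts: pp0:1 pp1:1 pp2:2 pp3:1 pp4:1
Op 7: fork(P1) -> P3. 5 ppages; refcounts: pp0:2 pp1:2 pp2:2 pp3:1 pp4:1
Op 8: write(P2, v0, 115). refcount(pp2)=2>1 -> COPY to pp5. 6 ppages; refcounts: pp0:2 pp1:2 pp2:1 pp3:1 pp4:1 pp5:1

yes yes yes yes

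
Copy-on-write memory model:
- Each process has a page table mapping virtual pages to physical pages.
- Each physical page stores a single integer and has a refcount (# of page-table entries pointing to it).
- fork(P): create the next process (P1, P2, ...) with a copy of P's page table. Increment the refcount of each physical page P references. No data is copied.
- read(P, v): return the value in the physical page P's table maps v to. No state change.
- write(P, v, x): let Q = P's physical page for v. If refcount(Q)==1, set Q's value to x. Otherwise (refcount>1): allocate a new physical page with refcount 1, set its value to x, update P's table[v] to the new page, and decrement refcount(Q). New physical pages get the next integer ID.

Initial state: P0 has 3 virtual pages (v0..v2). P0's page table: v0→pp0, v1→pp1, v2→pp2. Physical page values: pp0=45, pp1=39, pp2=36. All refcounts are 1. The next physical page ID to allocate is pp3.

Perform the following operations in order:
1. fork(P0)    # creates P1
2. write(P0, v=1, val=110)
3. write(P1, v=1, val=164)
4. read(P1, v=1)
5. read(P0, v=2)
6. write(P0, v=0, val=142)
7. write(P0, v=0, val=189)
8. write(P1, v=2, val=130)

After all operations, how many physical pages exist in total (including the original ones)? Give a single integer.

Answer: 6

Derivation:
Op 1: fork(P0) -> P1. 3 ppages; refcounts: pp0:2 pp1:2 pp2:2
Op 2: write(P0, v1, 110). refcount(pp1)=2>1 -> COPY to pp3. 4 ppages; refcounts: pp0:2 pp1:1 pp2:2 pp3:1
Op 3: write(P1, v1, 164). refcount(pp1)=1 -> write in place. 4 ppages; refcounts: pp0:2 pp1:1 pp2:2 pp3:1
Op 4: read(P1, v1) -> 164. No state change.
Op 5: read(P0, v2) -> 36. No state change.
Op 6: write(P0, v0, 142). refcount(pp0)=2>1 -> COPY to pp4. 5 ppages; refcounts: pp0:1 pp1:1 pp2:2 pp3:1 pp4:1
Op 7: write(P0, v0, 189). refcount(pp4)=1 -> write in place. 5 ppages; refcounts: pp0:1 pp1:1 pp2:2 pp3:1 pp4:1
Op 8: write(P1, v2, 130). refcount(pp2)=2>1 -> COPY to pp5. 6 ppages; refcounts: pp0:1 pp1:1 pp2:1 pp3:1 pp4:1 pp5:1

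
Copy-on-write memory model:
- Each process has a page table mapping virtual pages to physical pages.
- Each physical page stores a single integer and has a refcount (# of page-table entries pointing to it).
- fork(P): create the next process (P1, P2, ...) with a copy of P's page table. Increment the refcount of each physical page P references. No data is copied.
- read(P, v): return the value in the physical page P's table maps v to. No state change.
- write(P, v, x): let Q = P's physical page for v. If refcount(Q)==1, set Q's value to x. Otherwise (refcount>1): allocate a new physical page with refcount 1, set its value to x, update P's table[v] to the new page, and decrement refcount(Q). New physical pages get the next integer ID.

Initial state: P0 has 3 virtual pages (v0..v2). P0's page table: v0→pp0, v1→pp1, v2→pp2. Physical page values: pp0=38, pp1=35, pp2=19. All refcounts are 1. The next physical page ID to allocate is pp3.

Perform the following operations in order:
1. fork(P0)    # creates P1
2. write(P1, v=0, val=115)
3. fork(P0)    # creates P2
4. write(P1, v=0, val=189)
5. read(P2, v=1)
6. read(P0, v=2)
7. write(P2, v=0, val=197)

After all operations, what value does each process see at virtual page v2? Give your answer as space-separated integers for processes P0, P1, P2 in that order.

Answer: 19 19 19

Derivation:
Op 1: fork(P0) -> P1. 3 ppages; refcounts: pp0:2 pp1:2 pp2:2
Op 2: write(P1, v0, 115). refcount(pp0)=2>1 -> COPY to pp3. 4 ppages; refcounts: pp0:1 pp1:2 pp2:2 pp3:1
Op 3: fork(P0) -> P2. 4 ppages; refcounts: pp0:2 pp1:3 pp2:3 pp3:1
Op 4: write(P1, v0, 189). refcount(pp3)=1 -> write in place. 4 ppages; refcounts: pp0:2 pp1:3 pp2:3 pp3:1
Op 5: read(P2, v1) -> 35. No state change.
Op 6: read(P0, v2) -> 19. No state change.
Op 7: write(P2, v0, 197). refcount(pp0)=2>1 -> COPY to pp4. 5 ppages; refcounts: pp0:1 pp1:3 pp2:3 pp3:1 pp4:1
P0: v2 -> pp2 = 19
P1: v2 -> pp2 = 19
P2: v2 -> pp2 = 19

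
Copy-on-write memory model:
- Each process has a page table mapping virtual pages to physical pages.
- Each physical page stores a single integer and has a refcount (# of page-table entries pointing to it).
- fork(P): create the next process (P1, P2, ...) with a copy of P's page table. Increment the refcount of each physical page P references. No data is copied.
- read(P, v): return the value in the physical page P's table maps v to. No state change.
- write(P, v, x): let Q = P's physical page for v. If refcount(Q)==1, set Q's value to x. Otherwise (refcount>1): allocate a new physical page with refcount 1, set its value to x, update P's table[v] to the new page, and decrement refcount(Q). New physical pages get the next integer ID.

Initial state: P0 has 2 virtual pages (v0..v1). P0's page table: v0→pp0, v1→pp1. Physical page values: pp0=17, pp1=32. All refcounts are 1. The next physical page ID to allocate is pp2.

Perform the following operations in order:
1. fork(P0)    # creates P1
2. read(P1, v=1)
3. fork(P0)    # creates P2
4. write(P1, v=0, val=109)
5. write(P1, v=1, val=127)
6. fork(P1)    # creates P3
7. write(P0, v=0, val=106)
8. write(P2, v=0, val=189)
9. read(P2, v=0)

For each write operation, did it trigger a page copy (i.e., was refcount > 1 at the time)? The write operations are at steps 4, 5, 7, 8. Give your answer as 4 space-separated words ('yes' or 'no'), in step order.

Op 1: fork(P0) -> P1. 2 ppages; refcounts: pp0:2 pp1:2
Op 2: read(P1, v1) -> 32. No state change.
Op 3: fork(P0) -> P2. 2 ppages; refcounts: pp0:3 pp1:3
Op 4: write(P1, v0, 109). refcount(pp0)=3>1 -> COPY to pp2. 3 ppages; refcounts: pp0:2 pp1:3 pp2:1
Op 5: write(P1, v1, 127). refcount(pp1)=3>1 -> COPY to pp3. 4 ppages; refcounts: pp0:2 pp1:2 pp2:1 pp3:1
Op 6: fork(P1) -> P3. 4 ppages; refcounts: pp0:2 pp1:2 pp2:2 pp3:2
Op 7: write(P0, v0, 106). refcount(pp0)=2>1 -> COPY to pp4. 5 ppages; refcounts: pp0:1 pp1:2 pp2:2 pp3:2 pp4:1
Op 8: write(P2, v0, 189). refcount(pp0)=1 -> write in place. 5 ppages; refcounts: pp0:1 pp1:2 pp2:2 pp3:2 pp4:1
Op 9: read(P2, v0) -> 189. No state change.

yes yes yes no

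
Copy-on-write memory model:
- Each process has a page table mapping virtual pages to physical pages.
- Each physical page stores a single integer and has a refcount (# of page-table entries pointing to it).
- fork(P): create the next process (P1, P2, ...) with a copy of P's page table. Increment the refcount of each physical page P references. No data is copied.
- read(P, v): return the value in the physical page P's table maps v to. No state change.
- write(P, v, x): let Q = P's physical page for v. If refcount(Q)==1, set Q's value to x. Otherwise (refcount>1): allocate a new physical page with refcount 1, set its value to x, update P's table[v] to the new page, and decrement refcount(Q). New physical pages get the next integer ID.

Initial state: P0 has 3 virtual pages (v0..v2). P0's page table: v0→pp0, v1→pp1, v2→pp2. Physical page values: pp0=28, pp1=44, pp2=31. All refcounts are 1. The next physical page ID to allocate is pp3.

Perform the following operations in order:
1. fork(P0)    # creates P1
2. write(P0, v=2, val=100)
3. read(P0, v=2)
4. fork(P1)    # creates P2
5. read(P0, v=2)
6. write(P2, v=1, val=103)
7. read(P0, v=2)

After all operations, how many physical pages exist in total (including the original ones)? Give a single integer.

Op 1: fork(P0) -> P1. 3 ppages; refcounts: pp0:2 pp1:2 pp2:2
Op 2: write(P0, v2, 100). refcount(pp2)=2>1 -> COPY to pp3. 4 ppages; refcounts: pp0:2 pp1:2 pp2:1 pp3:1
Op 3: read(P0, v2) -> 100. No state change.
Op 4: fork(P1) -> P2. 4 ppages; refcounts: pp0:3 pp1:3 pp2:2 pp3:1
Op 5: read(P0, v2) -> 100. No state change.
Op 6: write(P2, v1, 103). refcount(pp1)=3>1 -> COPY to pp4. 5 ppages; refcounts: pp0:3 pp1:2 pp2:2 pp3:1 pp4:1
Op 7: read(P0, v2) -> 100. No state change.

Answer: 5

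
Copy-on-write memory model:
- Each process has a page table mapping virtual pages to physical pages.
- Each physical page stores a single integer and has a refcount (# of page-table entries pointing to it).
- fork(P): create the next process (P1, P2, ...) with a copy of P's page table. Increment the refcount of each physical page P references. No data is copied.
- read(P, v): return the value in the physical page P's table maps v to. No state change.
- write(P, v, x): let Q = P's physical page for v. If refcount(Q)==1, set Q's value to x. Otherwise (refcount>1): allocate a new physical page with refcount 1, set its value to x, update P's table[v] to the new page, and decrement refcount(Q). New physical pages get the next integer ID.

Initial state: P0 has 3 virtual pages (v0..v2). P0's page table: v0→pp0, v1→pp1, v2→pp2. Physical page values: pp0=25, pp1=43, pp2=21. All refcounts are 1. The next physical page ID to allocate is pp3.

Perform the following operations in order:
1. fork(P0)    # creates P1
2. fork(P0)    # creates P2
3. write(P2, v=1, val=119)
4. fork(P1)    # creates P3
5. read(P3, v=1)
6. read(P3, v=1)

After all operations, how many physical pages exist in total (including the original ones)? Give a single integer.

Op 1: fork(P0) -> P1. 3 ppages; refcounts: pp0:2 pp1:2 pp2:2
Op 2: fork(P0) -> P2. 3 ppages; refcounts: pp0:3 pp1:3 pp2:3
Op 3: write(P2, v1, 119). refcount(pp1)=3>1 -> COPY to pp3. 4 ppages; refcounts: pp0:3 pp1:2 pp2:3 pp3:1
Op 4: fork(P1) -> P3. 4 ppages; refcounts: pp0:4 pp1:3 pp2:4 pp3:1
Op 5: read(P3, v1) -> 43. No state change.
Op 6: read(P3, v1) -> 43. No state change.

Answer: 4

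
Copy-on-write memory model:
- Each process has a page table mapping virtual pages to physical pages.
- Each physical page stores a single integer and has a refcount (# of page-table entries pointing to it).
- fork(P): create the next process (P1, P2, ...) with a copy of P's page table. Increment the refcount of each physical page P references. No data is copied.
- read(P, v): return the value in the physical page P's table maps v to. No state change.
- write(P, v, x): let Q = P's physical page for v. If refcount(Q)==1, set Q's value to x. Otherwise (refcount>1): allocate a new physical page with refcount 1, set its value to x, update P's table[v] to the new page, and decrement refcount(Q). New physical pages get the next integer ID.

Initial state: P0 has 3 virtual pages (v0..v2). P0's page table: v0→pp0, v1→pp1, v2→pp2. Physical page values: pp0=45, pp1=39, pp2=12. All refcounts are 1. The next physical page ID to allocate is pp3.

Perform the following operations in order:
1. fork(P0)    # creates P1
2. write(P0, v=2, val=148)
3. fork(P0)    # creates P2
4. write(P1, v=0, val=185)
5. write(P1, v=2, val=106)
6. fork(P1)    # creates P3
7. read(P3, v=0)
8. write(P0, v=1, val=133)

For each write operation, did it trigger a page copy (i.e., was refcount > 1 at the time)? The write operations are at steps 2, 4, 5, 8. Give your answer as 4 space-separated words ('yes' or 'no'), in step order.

Op 1: fork(P0) -> P1. 3 ppages; refcounts: pp0:2 pp1:2 pp2:2
Op 2: write(P0, v2, 148). refcount(pp2)=2>1 -> COPY to pp3. 4 ppages; refcounts: pp0:2 pp1:2 pp2:1 pp3:1
Op 3: fork(P0) -> P2. 4 ppages; refcounts: pp0:3 pp1:3 pp2:1 pp3:2
Op 4: write(P1, v0, 185). refcount(pp0)=3>1 -> COPY to pp4. 5 ppages; refcounts: pp0:2 pp1:3 pp2:1 pp3:2 pp4:1
Op 5: write(P1, v2, 106). refcount(pp2)=1 -> write in place. 5 ppages; refcounts: pp0:2 pp1:3 pp2:1 pp3:2 pp4:1
Op 6: fork(P1) -> P3. 5 ppages; refcounts: pp0:2 pp1:4 pp2:2 pp3:2 pp4:2
Op 7: read(P3, v0) -> 185. No state change.
Op 8: write(P0, v1, 133). refcount(pp1)=4>1 -> COPY to pp5. 6 ppages; refcounts: pp0:2 pp1:3 pp2:2 pp3:2 pp4:2 pp5:1

yes yes no yes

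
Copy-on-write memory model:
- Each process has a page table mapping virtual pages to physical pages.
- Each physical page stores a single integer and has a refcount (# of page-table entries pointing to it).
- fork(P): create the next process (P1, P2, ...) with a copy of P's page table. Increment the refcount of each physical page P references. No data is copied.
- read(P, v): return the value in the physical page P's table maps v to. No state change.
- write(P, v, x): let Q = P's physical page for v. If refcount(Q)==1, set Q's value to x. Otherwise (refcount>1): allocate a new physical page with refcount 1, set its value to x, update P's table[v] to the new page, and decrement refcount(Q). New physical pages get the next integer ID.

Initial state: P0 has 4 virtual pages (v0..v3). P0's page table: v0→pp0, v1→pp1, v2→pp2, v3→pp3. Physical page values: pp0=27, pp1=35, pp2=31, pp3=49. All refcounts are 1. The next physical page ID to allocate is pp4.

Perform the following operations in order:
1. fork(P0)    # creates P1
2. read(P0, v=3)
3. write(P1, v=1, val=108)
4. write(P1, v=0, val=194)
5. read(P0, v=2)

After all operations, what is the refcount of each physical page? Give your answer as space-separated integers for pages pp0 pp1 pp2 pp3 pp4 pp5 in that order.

Answer: 1 1 2 2 1 1

Derivation:
Op 1: fork(P0) -> P1. 4 ppages; refcounts: pp0:2 pp1:2 pp2:2 pp3:2
Op 2: read(P0, v3) -> 49. No state change.
Op 3: write(P1, v1, 108). refcount(pp1)=2>1 -> COPY to pp4. 5 ppages; refcounts: pp0:2 pp1:1 pp2:2 pp3:2 pp4:1
Op 4: write(P1, v0, 194). refcount(pp0)=2>1 -> COPY to pp5. 6 ppages; refcounts: pp0:1 pp1:1 pp2:2 pp3:2 pp4:1 pp5:1
Op 5: read(P0, v2) -> 31. No state change.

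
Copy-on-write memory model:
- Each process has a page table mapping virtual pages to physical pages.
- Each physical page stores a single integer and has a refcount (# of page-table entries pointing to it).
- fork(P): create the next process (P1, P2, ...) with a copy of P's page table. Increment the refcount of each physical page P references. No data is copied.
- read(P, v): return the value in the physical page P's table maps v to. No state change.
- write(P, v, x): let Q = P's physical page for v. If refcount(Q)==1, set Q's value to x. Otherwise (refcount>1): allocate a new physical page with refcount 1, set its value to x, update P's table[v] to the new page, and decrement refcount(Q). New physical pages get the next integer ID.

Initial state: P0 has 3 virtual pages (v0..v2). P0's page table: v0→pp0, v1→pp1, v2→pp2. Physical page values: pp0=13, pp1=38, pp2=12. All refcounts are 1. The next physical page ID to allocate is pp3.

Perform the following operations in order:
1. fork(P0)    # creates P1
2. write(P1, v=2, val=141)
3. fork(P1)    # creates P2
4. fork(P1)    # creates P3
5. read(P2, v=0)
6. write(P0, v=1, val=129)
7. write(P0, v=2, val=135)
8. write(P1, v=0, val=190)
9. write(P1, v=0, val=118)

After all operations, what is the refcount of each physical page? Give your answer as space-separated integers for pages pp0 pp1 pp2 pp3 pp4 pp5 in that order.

Answer: 3 3 1 3 1 1

Derivation:
Op 1: fork(P0) -> P1. 3 ppages; refcounts: pp0:2 pp1:2 pp2:2
Op 2: write(P1, v2, 141). refcount(pp2)=2>1 -> COPY to pp3. 4 ppages; refcounts: pp0:2 pp1:2 pp2:1 pp3:1
Op 3: fork(P1) -> P2. 4 ppages; refcounts: pp0:3 pp1:3 pp2:1 pp3:2
Op 4: fork(P1) -> P3. 4 ppages; refcounts: pp0:4 pp1:4 pp2:1 pp3:3
Op 5: read(P2, v0) -> 13. No state change.
Op 6: write(P0, v1, 129). refcount(pp1)=4>1 -> COPY to pp4. 5 ppages; refcounts: pp0:4 pp1:3 pp2:1 pp3:3 pp4:1
Op 7: write(P0, v2, 135). refcount(pp2)=1 -> write in place. 5 ppages; refcounts: pp0:4 pp1:3 pp2:1 pp3:3 pp4:1
Op 8: write(P1, v0, 190). refcount(pp0)=4>1 -> COPY to pp5. 6 ppages; refcounts: pp0:3 pp1:3 pp2:1 pp3:3 pp4:1 pp5:1
Op 9: write(P1, v0, 118). refcount(pp5)=1 -> write in place. 6 ppages; refcounts: pp0:3 pp1:3 pp2:1 pp3:3 pp4:1 pp5:1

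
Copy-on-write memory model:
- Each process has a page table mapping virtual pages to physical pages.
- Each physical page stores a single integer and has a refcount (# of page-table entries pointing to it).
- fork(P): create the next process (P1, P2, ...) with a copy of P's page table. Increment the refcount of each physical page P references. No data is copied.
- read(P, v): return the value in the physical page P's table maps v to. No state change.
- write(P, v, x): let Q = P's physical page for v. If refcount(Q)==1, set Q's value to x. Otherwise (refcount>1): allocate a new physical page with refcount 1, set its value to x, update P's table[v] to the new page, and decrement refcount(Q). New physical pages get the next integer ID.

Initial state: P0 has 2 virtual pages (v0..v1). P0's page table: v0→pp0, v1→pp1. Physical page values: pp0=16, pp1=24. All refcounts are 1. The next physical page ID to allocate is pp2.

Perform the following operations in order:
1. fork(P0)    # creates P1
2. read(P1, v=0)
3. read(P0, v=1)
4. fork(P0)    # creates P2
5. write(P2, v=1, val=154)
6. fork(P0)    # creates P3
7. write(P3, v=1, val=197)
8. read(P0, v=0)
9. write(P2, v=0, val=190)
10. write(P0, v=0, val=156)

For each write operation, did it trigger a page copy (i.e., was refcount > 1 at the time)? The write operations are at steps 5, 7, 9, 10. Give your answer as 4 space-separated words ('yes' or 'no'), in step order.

Op 1: fork(P0) -> P1. 2 ppages; refcounts: pp0:2 pp1:2
Op 2: read(P1, v0) -> 16. No state change.
Op 3: read(P0, v1) -> 24. No state change.
Op 4: fork(P0) -> P2. 2 ppages; refcounts: pp0:3 pp1:3
Op 5: write(P2, v1, 154). refcount(pp1)=3>1 -> COPY to pp2. 3 ppages; refcounts: pp0:3 pp1:2 pp2:1
Op 6: fork(P0) -> P3. 3 ppages; refcounts: pp0:4 pp1:3 pp2:1
Op 7: write(P3, v1, 197). refcount(pp1)=3>1 -> COPY to pp3. 4 ppages; refcounts: pp0:4 pp1:2 pp2:1 pp3:1
Op 8: read(P0, v0) -> 16. No state change.
Op 9: write(P2, v0, 190). refcount(pp0)=4>1 -> COPY to pp4. 5 ppages; refcounts: pp0:3 pp1:2 pp2:1 pp3:1 pp4:1
Op 10: write(P0, v0, 156). refcount(pp0)=3>1 -> COPY to pp5. 6 ppages; refcounts: pp0:2 pp1:2 pp2:1 pp3:1 pp4:1 pp5:1

yes yes yes yes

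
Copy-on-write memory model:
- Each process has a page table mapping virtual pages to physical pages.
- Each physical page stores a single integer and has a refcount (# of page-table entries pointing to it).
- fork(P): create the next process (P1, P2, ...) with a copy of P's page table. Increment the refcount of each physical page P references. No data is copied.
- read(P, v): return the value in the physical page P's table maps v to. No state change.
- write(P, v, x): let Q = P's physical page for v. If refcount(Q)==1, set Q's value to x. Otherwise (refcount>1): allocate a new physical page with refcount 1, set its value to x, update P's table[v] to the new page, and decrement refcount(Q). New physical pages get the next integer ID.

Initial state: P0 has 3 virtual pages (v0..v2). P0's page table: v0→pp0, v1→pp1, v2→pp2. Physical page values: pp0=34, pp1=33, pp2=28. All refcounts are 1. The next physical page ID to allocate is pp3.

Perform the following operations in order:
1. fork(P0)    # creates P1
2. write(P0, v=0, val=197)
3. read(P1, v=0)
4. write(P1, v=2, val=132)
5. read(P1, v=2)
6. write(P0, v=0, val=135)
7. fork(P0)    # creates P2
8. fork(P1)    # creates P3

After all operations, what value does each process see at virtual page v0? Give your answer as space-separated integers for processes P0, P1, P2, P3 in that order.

Answer: 135 34 135 34

Derivation:
Op 1: fork(P0) -> P1. 3 ppages; refcounts: pp0:2 pp1:2 pp2:2
Op 2: write(P0, v0, 197). refcount(pp0)=2>1 -> COPY to pp3. 4 ppages; refcounts: pp0:1 pp1:2 pp2:2 pp3:1
Op 3: read(P1, v0) -> 34. No state change.
Op 4: write(P1, v2, 132). refcount(pp2)=2>1 -> COPY to pp4. 5 ppages; refcounts: pp0:1 pp1:2 pp2:1 pp3:1 pp4:1
Op 5: read(P1, v2) -> 132. No state change.
Op 6: write(P0, v0, 135). refcount(pp3)=1 -> write in place. 5 ppages; refcounts: pp0:1 pp1:2 pp2:1 pp3:1 pp4:1
Op 7: fork(P0) -> P2. 5 ppages; refcounts: pp0:1 pp1:3 pp2:2 pp3:2 pp4:1
Op 8: fork(P1) -> P3. 5 ppages; refcounts: pp0:2 pp1:4 pp2:2 pp3:2 pp4:2
P0: v0 -> pp3 = 135
P1: v0 -> pp0 = 34
P2: v0 -> pp3 = 135
P3: v0 -> pp0 = 34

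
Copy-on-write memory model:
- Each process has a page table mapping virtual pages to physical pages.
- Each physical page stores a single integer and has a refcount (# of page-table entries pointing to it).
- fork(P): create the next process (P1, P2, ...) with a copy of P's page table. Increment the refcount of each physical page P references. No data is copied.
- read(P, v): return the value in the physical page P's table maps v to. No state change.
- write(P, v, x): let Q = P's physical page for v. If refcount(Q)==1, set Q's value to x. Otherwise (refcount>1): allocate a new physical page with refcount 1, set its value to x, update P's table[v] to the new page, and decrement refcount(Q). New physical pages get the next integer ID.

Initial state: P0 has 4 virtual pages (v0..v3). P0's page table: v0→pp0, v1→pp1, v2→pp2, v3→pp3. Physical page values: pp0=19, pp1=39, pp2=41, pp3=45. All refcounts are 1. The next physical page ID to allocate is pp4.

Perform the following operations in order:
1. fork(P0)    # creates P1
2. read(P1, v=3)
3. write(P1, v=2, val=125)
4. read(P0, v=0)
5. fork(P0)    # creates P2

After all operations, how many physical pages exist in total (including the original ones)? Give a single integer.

Answer: 5

Derivation:
Op 1: fork(P0) -> P1. 4 ppages; refcounts: pp0:2 pp1:2 pp2:2 pp3:2
Op 2: read(P1, v3) -> 45. No state change.
Op 3: write(P1, v2, 125). refcount(pp2)=2>1 -> COPY to pp4. 5 ppages; refcounts: pp0:2 pp1:2 pp2:1 pp3:2 pp4:1
Op 4: read(P0, v0) -> 19. No state change.
Op 5: fork(P0) -> P2. 5 ppages; refcounts: pp0:3 pp1:3 pp2:2 pp3:3 pp4:1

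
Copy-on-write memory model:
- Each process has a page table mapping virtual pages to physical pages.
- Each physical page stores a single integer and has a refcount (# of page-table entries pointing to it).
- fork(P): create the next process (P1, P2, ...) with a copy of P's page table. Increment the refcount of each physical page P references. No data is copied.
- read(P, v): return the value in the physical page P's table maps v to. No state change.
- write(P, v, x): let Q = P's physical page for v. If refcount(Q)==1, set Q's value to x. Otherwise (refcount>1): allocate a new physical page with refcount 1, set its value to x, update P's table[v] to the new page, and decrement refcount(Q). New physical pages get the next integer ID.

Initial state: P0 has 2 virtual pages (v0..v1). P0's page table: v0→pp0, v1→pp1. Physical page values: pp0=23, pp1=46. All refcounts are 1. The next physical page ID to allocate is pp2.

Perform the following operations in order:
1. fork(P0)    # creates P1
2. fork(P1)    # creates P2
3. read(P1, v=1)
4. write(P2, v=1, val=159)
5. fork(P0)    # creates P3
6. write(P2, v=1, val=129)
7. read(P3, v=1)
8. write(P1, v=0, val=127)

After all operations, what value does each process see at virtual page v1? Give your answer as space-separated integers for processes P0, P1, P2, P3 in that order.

Op 1: fork(P0) -> P1. 2 ppages; refcounts: pp0:2 pp1:2
Op 2: fork(P1) -> P2. 2 ppages; refcounts: pp0:3 pp1:3
Op 3: read(P1, v1) -> 46. No state change.
Op 4: write(P2, v1, 159). refcount(pp1)=3>1 -> COPY to pp2. 3 ppages; refcounts: pp0:3 pp1:2 pp2:1
Op 5: fork(P0) -> P3. 3 ppages; refcounts: pp0:4 pp1:3 pp2:1
Op 6: write(P2, v1, 129). refcount(pp2)=1 -> write in place. 3 ppages; refcounts: pp0:4 pp1:3 pp2:1
Op 7: read(P3, v1) -> 46. No state change.
Op 8: write(P1, v0, 127). refcount(pp0)=4>1 -> COPY to pp3. 4 ppages; refcounts: pp0:3 pp1:3 pp2:1 pp3:1
P0: v1 -> pp1 = 46
P1: v1 -> pp1 = 46
P2: v1 -> pp2 = 129
P3: v1 -> pp1 = 46

Answer: 46 46 129 46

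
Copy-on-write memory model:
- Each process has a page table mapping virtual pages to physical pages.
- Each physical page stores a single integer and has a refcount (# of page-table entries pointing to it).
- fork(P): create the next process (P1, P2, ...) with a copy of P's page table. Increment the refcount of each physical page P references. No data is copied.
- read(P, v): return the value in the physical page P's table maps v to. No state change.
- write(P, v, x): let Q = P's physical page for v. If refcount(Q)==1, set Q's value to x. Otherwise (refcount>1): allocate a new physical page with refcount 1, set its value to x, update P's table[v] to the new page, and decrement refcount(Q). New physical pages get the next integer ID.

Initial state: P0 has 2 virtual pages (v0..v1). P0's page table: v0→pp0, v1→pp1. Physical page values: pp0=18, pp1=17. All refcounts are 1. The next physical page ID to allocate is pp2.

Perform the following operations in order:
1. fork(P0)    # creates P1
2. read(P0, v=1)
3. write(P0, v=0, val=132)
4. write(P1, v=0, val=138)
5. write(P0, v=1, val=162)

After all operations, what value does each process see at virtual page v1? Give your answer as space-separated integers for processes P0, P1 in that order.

Answer: 162 17

Derivation:
Op 1: fork(P0) -> P1. 2 ppages; refcounts: pp0:2 pp1:2
Op 2: read(P0, v1) -> 17. No state change.
Op 3: write(P0, v0, 132). refcount(pp0)=2>1 -> COPY to pp2. 3 ppages; refcounts: pp0:1 pp1:2 pp2:1
Op 4: write(P1, v0, 138). refcount(pp0)=1 -> write in place. 3 ppages; refcounts: pp0:1 pp1:2 pp2:1
Op 5: write(P0, v1, 162). refcount(pp1)=2>1 -> COPY to pp3. 4 ppages; refcounts: pp0:1 pp1:1 pp2:1 pp3:1
P0: v1 -> pp3 = 162
P1: v1 -> pp1 = 17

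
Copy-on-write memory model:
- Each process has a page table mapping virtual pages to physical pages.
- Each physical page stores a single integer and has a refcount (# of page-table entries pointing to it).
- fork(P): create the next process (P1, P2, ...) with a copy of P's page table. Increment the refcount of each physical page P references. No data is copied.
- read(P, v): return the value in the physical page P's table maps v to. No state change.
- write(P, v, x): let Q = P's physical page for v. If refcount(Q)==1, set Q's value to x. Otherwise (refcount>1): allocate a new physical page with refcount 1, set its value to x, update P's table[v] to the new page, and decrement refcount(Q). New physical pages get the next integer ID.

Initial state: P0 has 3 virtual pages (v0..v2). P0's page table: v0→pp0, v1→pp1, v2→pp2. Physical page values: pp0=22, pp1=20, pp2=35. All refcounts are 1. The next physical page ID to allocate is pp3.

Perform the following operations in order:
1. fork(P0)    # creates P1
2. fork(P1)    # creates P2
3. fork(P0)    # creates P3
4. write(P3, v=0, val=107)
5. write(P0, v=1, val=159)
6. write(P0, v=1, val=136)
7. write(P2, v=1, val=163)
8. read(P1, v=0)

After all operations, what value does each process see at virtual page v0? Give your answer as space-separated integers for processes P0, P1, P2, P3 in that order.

Answer: 22 22 22 107

Derivation:
Op 1: fork(P0) -> P1. 3 ppages; refcounts: pp0:2 pp1:2 pp2:2
Op 2: fork(P1) -> P2. 3 ppages; refcounts: pp0:3 pp1:3 pp2:3
Op 3: fork(P0) -> P3. 3 ppages; refcounts: pp0:4 pp1:4 pp2:4
Op 4: write(P3, v0, 107). refcount(pp0)=4>1 -> COPY to pp3. 4 ppages; refcounts: pp0:3 pp1:4 pp2:4 pp3:1
Op 5: write(P0, v1, 159). refcount(pp1)=4>1 -> COPY to pp4. 5 ppages; refcounts: pp0:3 pp1:3 pp2:4 pp3:1 pp4:1
Op 6: write(P0, v1, 136). refcount(pp4)=1 -> write in place. 5 ppages; refcounts: pp0:3 pp1:3 pp2:4 pp3:1 pp4:1
Op 7: write(P2, v1, 163). refcount(pp1)=3>1 -> COPY to pp5. 6 ppages; refcounts: pp0:3 pp1:2 pp2:4 pp3:1 pp4:1 pp5:1
Op 8: read(P1, v0) -> 22. No state change.
P0: v0 -> pp0 = 22
P1: v0 -> pp0 = 22
P2: v0 -> pp0 = 22
P3: v0 -> pp3 = 107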